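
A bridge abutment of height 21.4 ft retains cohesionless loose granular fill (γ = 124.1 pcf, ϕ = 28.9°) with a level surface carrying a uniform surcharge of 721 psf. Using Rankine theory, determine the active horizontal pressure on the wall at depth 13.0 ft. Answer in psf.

813 psf

K_a = (1 − sin φ)/(1 + sin φ) = 0.3484.
σ_v = γz + q = 124.1 × 13.0 + 721 = 2334 psf.
σ_h = K_a σ_v = 0.3484 × 2334 = 813.2 psf.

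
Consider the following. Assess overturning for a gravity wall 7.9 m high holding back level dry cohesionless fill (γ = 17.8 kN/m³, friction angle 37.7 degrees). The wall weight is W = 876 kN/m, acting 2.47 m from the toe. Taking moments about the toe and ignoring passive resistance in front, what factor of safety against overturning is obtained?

6.14

K_a = tan²(45° − 37.7°/2) = 0.2411.
P_a = ½K_aγH² = 0.5×0.2411×17.8×7.9² = 133.9 kN/m, acting at H/3 = 2.633 m above the base.
Overturning moment M_o = P_a × H/3 = 133.9 × 2.633 = 352.6.
Resisting moment M_r = W × 2.47 = 876 × 2.47 = 2164.
FS_overturning = M_r/M_o = 2164/352.6 = 6.137.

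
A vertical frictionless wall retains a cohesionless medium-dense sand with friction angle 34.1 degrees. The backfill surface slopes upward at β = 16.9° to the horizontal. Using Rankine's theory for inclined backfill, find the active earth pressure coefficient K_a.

0.318

K_a = cos β · (cos β − √(cos²β − cos²φ)) / (cos β + √(cos²β − cos²φ)).
cos β = 0.9568, cos φ = 0.8281, √(cos²β − cos²φ) = 0.4794.
K_a = 0.9568 × (0.9568 − 0.4794)/(0.9568 + 0.4794) = 0.3181.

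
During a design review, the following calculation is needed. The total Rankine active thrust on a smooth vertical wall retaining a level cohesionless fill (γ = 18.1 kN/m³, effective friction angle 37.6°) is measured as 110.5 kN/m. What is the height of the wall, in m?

K_a = 0.2421. P_a = ½ K_a γ H² ⇒ H = √(2P_a/(K_a γ)).
H = √(2×110.5/(0.2421×18.1)) = 7.101 m.

7.10 m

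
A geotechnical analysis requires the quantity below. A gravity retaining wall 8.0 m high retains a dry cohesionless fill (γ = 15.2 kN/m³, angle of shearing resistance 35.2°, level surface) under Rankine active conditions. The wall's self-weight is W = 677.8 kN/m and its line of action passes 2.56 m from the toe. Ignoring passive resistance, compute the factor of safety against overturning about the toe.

K_a = tan²(45° − 35.2°/2) = 0.2687.
P_a = ½K_aγH² = 0.5×0.2687×15.2×8.0² = 130.7 kN/m, acting at H/3 = 2.667 m above the base.
Overturning moment M_o = P_a × H/3 = 130.7 × 2.667 = 348.5.
Resisting moment M_r = W × 2.56 = 677.8 × 2.56 = 1735.
FS_overturning = M_r/M_o = 1735/348.5 = 4.979.

4.98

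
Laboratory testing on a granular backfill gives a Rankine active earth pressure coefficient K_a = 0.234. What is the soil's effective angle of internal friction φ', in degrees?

38.4°

K_a = tan²(45° − φ/2) ⇒ 45° − φ/2 = arctan(√0.234) = 25.81°.
φ = 2(45° − 25.81°) = 38.37°.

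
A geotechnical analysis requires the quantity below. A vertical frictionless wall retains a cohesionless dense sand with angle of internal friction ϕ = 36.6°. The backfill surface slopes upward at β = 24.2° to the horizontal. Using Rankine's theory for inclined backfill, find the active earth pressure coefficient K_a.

0.325

K_a = cos β · (cos β − √(cos²β − cos²φ)) / (cos β + √(cos²β − cos²φ)).
cos β = 0.9121, cos φ = 0.8028, √(cos²β − cos²φ) = 0.4330.
K_a = 0.9121 × (0.9121 − 0.4330)/(0.9121 + 0.4330) = 0.3249.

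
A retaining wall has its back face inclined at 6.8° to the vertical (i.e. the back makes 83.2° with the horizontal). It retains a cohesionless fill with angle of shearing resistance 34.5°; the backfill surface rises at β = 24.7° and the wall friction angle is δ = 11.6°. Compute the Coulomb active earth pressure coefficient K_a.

0.447

K_a = sin²(α+φ) / [sin²α · sin(α−δ) · (1 + √{sin(φ+δ)sin(φ−β) / (sin(α−δ)sin(α+β))})²].
With α = 83.2°, φ = 34.5°, δ = 11.6°, β = 24.7°: K_a = 0.4474.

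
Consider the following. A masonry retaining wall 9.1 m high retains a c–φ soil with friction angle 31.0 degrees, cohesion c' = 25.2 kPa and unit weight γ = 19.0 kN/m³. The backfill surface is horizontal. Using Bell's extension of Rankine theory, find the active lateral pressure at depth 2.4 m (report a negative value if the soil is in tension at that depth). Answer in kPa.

K_a = (1 − sin φ)/(1 + sin φ) = 0.3201.
σ_a = K_a γ z − 2c√K_a = 0.3201×19.0×2.4 − 2×25.2×0.5658 = -13.92 kPa.

-13.9 kPa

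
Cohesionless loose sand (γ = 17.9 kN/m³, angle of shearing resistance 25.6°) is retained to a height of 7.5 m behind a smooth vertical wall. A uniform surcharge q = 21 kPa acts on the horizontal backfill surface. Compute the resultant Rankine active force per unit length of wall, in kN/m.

K_a = tan²(45° − φ/2) = 0.3966.
Soil triangle: ½ K_a γ H² = 0.5×0.3966×17.9×7.5² = 199.6 kN/m.
Surcharge rectangle: K_a q H = 0.3966×21×7.5 = 62.46 kN/m.
Total = 199.6 + 62.46 = 262.1 kN/m.

262 kN/m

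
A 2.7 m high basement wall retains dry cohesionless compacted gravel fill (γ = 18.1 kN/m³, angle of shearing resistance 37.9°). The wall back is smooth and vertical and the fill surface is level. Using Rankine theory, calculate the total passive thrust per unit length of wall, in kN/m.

K_p = tan²(45° + φ/2) = 4.185.
P_p = ½ K_p γ H² = 0.5 × 4.185 × 18.1 × 2.7² = 276.1 kN/m.

276 kN/m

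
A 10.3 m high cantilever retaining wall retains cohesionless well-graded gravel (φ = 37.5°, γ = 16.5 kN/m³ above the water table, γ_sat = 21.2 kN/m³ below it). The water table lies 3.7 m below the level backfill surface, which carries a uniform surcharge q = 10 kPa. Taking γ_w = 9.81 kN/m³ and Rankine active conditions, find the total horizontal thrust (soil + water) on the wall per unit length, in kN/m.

K_a = tan²(45° − φ/2) = 0.2432.
γ' = 21.2 − 9.81 = 11.39 kN/m³. h₂ = H − d_w = 6.6 m.
σ'_h: at surface K_a·q = 2.432; at WT K_a(q+γd_w) = 17.28; at base K_a(q+γd_w+γ'h₂) = 35.56 kPa.
P₁ = ½(2.432+17.28)×3.7 = 36.46; P₂ = ½(17.28+35.56)×6.6 = 174.4; P_w = ½γ_w h₂² = 213.7.
Total = 36.46+174.4+213.7 = 424.5 kN/m.

424 kN/m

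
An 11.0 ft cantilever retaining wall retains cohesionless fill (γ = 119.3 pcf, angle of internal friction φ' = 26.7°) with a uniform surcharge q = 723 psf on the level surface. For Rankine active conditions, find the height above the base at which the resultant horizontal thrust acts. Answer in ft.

4.63 ft

K_a = 0.3800.
Triangular part P₁ = ½K_aγH² = 2742 at H/3 = 3.667 ft; rectangular part P₂ = K_a q H = 3022 at H/2 = 5.500 ft.
ȳ = (P₁·3.667 + P₂·5.500)/(P₁+P₂) = 4.628 ft.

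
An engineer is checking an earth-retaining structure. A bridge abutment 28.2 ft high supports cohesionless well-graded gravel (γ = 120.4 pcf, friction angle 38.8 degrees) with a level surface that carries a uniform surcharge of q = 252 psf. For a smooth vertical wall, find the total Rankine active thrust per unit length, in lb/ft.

12600 lb/ft

K_a = tan²(45° − φ/2) = 0.2296.
Soil triangle: ½ K_a γ H² = 0.5×0.2296×120.4×28.2² = 10990 lb/ft.
Surcharge rectangle: K_a q H = 0.2296×252×28.2 = 1631 lb/ft.
Total = 10990 + 1631 = 12620 lb/ft.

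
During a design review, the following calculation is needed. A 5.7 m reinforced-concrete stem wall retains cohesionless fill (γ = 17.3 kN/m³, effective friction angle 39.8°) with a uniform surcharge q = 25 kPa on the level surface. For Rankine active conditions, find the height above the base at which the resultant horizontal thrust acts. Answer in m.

2.22 m

K_a = 0.2194.
Triangular part P₁ = ½K_aγH² = 61.67 at H/3 = 1.900 m; rectangular part P₂ = K_a q H = 31.27 at H/2 = 2.850 m.
ȳ = (P₁·1.900 + P₂·2.850)/(P₁+P₂) = 2.220 m.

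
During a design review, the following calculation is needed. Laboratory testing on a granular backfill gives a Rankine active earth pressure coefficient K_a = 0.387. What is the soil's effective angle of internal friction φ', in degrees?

K_a = tan²(45° − φ/2) ⇒ 45° − φ/2 = arctan(√0.387) = 31.89°.
φ = 2(45° − 31.89°) = 26.23°.

26.2°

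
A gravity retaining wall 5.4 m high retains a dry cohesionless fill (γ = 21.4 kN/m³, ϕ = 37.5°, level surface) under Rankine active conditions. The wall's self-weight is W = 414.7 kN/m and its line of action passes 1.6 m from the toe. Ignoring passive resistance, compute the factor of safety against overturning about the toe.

4.86

K_a = tan²(45° − 37.5°/2) = 0.2432.
P_a = ½K_aγH² = 0.5×0.2432×21.4×5.4² = 75.88 kN/m, acting at H/3 = 1.800 m above the base.
Overturning moment M_o = P_a × H/3 = 75.88 × 1.800 = 136.6.
Resisting moment M_r = W × 1.6 = 414.7 × 1.6 = 663.5.
FS_overturning = M_r/M_o = 663.5/136.6 = 4.858.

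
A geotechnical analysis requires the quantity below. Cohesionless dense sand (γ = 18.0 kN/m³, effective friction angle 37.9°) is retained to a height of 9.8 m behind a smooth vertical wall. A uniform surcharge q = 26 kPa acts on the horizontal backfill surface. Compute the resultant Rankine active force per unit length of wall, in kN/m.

K_a = tan²(45° − φ/2) = 0.2389.
Soil triangle: ½ K_a γ H² = 0.5×0.2389×18.0×9.8² = 206.5 kN/m.
Surcharge rectangle: K_a q H = 0.2389×26×9.8 = 60.88 kN/m.
Total = 206.5 + 60.88 = 267.4 kN/m.

267 kN/m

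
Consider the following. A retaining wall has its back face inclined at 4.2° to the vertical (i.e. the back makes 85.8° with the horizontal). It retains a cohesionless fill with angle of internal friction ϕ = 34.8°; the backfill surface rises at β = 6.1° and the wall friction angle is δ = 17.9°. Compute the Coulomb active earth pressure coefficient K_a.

0.298

K_a = sin²(α+φ) / [sin²α · sin(α−δ) · (1 + √{sin(φ+δ)sin(φ−β) / (sin(α−δ)sin(α+β))})²].
With α = 85.8°, φ = 34.8°, δ = 17.9°, β = 6.1°: K_a = 0.2981.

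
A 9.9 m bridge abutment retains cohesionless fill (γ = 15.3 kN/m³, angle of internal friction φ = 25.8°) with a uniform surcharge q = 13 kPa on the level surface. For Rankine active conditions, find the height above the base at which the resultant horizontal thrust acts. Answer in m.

K_a = 0.3935.
Triangular part P₁ = ½K_aγH² = 295.0 at H/3 = 3.300 m; rectangular part P₂ = K_a q H = 50.64 at H/2 = 4.950 m.
ȳ = (P₁·3.300 + P₂·4.950)/(P₁+P₂) = 3.542 m.

3.54 m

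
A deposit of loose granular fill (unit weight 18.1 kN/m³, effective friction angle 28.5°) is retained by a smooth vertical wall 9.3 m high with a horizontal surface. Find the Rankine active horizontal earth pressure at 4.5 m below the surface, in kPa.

K_a = (1 − sin φ)/(1 + sin φ) = 0.3540.
σ_h = K_a γ z = 0.3540 × 18.1 × 4.5 = 28.83 kPa.

28.8 kPa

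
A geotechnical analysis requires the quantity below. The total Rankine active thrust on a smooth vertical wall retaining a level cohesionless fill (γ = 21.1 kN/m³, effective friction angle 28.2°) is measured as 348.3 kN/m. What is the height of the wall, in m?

K_a = 0.3582. P_a = ½ K_a γ H² ⇒ H = √(2P_a/(K_a γ)).
H = √(2×348.3/(0.3582×21.1)) = 9.601 m.

9.60 m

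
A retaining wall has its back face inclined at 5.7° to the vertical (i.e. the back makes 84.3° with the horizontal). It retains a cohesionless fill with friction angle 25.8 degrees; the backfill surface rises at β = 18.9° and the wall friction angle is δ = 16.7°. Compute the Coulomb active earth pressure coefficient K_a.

K_a = sin²(α+φ) / [sin²α · sin(α−δ) · (1 + √{sin(φ+δ)sin(φ−β) / (sin(α−δ)sin(α+β))})²].
With α = 84.3°, φ = 25.8°, δ = 16.7°, β = 18.9°: K_a = 0.5698.

0.570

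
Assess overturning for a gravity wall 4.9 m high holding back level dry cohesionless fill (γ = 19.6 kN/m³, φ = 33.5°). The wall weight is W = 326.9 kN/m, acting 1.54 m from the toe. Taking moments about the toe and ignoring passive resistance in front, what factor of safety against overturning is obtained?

4.54

K_a = tan²(45° − 33.5°/2) = 0.2887.
P_a = ½K_aγH² = 0.5×0.2887×19.6×4.9² = 67.93 kN/m, acting at H/3 = 1.633 m above the base.
Overturning moment M_o = P_a × H/3 = 67.93 × 1.633 = 111.0.
Resisting moment M_r = W × 1.54 = 326.9 × 1.54 = 503.4.
FS_overturning = M_r/M_o = 503.4/111.0 = 4.537.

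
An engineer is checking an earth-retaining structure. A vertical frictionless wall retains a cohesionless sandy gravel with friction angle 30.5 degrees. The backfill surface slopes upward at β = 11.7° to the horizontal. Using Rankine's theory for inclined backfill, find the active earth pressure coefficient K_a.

K_a = cos β · (cos β − √(cos²β − cos²φ)) / (cos β + √(cos²β − cos²φ)).
cos β = 0.9792, cos φ = 0.8616, √(cos²β − cos²φ) = 0.4653.
K_a = 0.9792 × (0.9792 − 0.4653)/(0.9792 + 0.4653) = 0.3484.

0.348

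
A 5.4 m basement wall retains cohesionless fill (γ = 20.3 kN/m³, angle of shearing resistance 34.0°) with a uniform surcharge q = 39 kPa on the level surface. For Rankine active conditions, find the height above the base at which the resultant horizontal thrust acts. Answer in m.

2.17 m

K_a = 0.2827.
Triangular part P₁ = ½K_aγH² = 83.68 at H/3 = 1.800 m; rectangular part P₂ = K_a q H = 59.54 at H/2 = 2.700 m.
ȳ = (P₁·1.800 + P₂·2.700)/(P₁+P₂) = 2.174 m.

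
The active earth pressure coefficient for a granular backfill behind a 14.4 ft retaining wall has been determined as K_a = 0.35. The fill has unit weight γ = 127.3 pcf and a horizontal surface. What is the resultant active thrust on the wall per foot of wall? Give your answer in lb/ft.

P = ½ K_a γ H² = 0.5 × 0.35 × 127.3 × 14.4² = 4619 lb/ft.

4620 lb/ft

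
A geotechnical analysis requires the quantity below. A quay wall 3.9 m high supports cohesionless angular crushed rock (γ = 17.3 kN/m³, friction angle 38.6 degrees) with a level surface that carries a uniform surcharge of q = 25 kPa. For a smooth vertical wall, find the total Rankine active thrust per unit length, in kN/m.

53.1 kN/m

K_a = tan²(45° − φ/2) = 0.2316.
Soil triangle: ½ K_a γ H² = 0.5×0.2316×17.3×3.9² = 30.47 kN/m.
Surcharge rectangle: K_a q H = 0.2316×25×3.9 = 22.58 kN/m.
Total = 30.47 + 22.58 = 53.06 kN/m.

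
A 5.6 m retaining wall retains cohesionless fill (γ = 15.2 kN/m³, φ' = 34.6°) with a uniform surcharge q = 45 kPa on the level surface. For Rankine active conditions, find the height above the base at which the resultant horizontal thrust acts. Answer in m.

2.35 m

K_a = 0.2756.
Triangular part P₁ = ½K_aγH² = 65.69 at H/3 = 1.867 m; rectangular part P₂ = K_a q H = 69.46 at H/2 = 2.800 m.
ȳ = (P₁·1.867 + P₂·2.800)/(P₁+P₂) = 2.346 m.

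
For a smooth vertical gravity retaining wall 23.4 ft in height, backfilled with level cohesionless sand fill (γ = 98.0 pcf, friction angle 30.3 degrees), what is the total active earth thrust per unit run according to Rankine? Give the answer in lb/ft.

K_a = tan²(45° − φ/2) = 0.3293.
P_a = ½ K_a γ H² = 0.5 × 0.3293 × 98.0 × 23.4² = 8836 lb/ft.

8840 lb/ft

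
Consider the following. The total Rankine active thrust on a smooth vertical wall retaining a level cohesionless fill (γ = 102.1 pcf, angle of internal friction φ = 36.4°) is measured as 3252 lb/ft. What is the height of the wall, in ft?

15.8 ft

K_a = 0.2552. P_a = ½ K_a γ H² ⇒ H = √(2P_a/(K_a γ)).
H = √(2×3252/(0.2552×102.1)) = 15.80 ft.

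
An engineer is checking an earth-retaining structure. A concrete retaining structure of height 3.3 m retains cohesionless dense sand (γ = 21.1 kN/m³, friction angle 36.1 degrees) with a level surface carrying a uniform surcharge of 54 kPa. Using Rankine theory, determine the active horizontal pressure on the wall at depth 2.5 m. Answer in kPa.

K_a = (1 − sin φ)/(1 + sin φ) = 0.2585.
σ_v = γz + q = 21.1 × 2.5 + 54 = 106.8 kPa.
σ_h = K_a σ_v = 0.2585 × 106.8 = 27.59 kPa.

27.6 kPa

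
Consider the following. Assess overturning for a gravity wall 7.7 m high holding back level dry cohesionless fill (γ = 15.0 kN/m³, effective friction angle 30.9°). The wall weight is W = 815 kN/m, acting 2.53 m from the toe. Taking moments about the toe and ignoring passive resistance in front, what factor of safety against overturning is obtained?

5.62

K_a = tan²(45° − 30.9°/2) = 0.3214.
P_a = ½K_aγH² = 0.5×0.3214×15.0×7.7² = 142.9 kN/m, acting at H/3 = 2.567 m above the base.
Overturning moment M_o = P_a × H/3 = 142.9 × 2.567 = 366.8.
Resisting moment M_r = W × 2.53 = 815 × 2.53 = 2062.
FS_overturning = M_r/M_o = 2062/366.8 = 5.621.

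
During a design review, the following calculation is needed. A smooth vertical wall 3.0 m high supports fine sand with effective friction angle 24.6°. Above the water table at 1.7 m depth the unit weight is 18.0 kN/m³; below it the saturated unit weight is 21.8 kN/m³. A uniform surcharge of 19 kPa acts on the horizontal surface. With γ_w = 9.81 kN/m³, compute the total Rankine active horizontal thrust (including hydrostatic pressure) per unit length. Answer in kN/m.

63.1 kN/m

K_a = tan²(45° − φ/2) = 0.4121.
γ' = 21.8 − 9.81 = 11.99 kN/m³. h₂ = H − d_w = 1.3 m.
σ'_h: at surface K_a·q = 7.831; at WT K_a(q+γd_w) = 20.44; at base K_a(q+γd_w+γ'h₂) = 26.87 kPa.
P₁ = ½(7.831+20.44)×1.7 = 24.03; P₂ = ½(20.44+26.87)×1.3 = 30.75; P_w = ½γ_w h₂² = 8.289.
Total = 24.03+30.75+8.289 = 63.07 kN/m.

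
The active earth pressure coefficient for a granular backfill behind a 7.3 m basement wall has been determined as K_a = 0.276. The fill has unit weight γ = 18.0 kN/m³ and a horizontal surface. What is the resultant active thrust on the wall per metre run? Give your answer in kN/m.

P = ½ K_a γ H² = 0.5 × 0.276 × 18.0 × 7.3² = 132.4 kN/m.

132 kN/m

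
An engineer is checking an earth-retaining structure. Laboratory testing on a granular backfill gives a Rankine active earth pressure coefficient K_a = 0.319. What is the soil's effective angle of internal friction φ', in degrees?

K_a = tan²(45° − φ/2) ⇒ 45° − φ/2 = arctan(√0.319) = 29.46°.
φ = 2(45° − 29.46°) = 31.08°.

31.1°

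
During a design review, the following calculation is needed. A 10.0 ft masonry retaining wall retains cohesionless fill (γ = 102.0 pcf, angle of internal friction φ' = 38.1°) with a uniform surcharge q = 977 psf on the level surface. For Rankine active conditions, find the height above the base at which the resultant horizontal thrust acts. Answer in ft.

K_a = 0.2368.
Triangular part P₁ = ½K_aγH² = 1208 at H/3 = 3.333 ft; rectangular part P₂ = K_a q H = 2314 at H/2 = 5.000 ft.
ȳ = (P₁·3.333 + P₂·5.000)/(P₁+P₂) = 4.428 ft.

4.43 ft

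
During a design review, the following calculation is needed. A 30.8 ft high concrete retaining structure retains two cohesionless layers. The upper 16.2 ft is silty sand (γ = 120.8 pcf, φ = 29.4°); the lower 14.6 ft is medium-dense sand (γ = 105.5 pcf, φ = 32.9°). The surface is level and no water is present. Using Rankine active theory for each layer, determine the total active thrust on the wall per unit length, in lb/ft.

K_a1 = tan²(45°−29.4°/2) = 0.3415; K_a2 = tan²(45°−32.9°/2) = 0.2960.
Layer 1: σ at base = K_a1 γ₁ h₁ = 668.2 psf; P₁ = ½×668.2×16.2 = 5413.
Layer 2: σ_v at top = γ₁h₁ = 1957; σ_h top = K_a2×1957 = 579.3; σ_h base = K_a2×(1957+105.5×14.6) = 1035.
P₂ = ½(579.3+1035)×14.6 = 11790. Total P_a = 5413+11790 = 17200 lb/ft.

17200 lb/ft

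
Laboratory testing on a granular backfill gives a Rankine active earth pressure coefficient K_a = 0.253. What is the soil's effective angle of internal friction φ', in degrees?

36.6°

K_a = tan²(45° − φ/2) ⇒ 45° − φ/2 = arctan(√0.253) = 26.70°.
φ = 2(45° − 26.70°) = 36.60°.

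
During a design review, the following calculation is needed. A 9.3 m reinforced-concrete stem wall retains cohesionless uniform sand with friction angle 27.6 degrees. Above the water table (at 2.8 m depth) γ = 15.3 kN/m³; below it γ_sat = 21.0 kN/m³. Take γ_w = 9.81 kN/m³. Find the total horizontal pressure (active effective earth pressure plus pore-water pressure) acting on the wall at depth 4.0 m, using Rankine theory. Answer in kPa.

K_a = (1 − sin φ)/(1 + sin φ) = 0.3668.
γ' = 21.0 − 9.81 = 11.19 kN/m³.
Effective vertical stress at 4.0 m: σ'_v = 15.3×2.8 + 11.19×1.20 = 56.27 kPa.
σ'_h = K_a σ'_v = 0.3668 × 56.27 = 20.64 kPa; u = γ_w × 1.20 = 11.77 kPa.
Total σ_h = 20.64 + 11.77 = 32.41 kPa.

32.4 kPa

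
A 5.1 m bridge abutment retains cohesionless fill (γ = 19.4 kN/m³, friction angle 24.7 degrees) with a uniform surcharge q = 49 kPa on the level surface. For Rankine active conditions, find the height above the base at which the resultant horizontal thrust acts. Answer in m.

2.12 m

K_a = 0.4106.
Triangular part P₁ = ½K_aγH² = 103.6 at H/3 = 1.700 m; rectangular part P₂ = K_a q H = 102.6 at H/2 = 2.550 m.
ȳ = (P₁·1.700 + P₂·2.550)/(P₁+P₂) = 2.123 m.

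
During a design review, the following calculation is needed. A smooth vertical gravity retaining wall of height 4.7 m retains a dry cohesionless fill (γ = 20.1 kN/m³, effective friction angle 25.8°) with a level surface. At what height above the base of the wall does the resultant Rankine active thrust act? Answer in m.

K_a = 0.3935.
The pressure distribution is triangular, so the resultant acts at H/3 above the base = 4.7/3 = 1.567 m.

1.57 m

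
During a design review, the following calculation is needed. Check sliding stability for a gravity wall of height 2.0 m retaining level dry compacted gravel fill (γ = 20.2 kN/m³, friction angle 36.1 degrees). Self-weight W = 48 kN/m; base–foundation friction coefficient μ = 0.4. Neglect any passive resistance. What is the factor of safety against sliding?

1.84

K_a = tan²(45° − 36.1°/2) = 0.2585.
P_a = ½K_aγH² = 0.5×0.2585×20.2×2.0² = 10.44 kN/m, acting at H/3 = 0.6667 m above the base.
FS_sliding = μW / P_a = 0.4×48 / 10.44 = 1.838.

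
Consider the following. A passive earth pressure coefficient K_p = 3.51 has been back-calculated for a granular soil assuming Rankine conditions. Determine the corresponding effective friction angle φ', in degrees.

33.8°

K_p = (1+sin φ)/(1−sin φ) ⇒ sin φ = (K_p − 1)/(K_p + 1) = 0.5565.
φ = arcsin(0.5565) = 33.82°.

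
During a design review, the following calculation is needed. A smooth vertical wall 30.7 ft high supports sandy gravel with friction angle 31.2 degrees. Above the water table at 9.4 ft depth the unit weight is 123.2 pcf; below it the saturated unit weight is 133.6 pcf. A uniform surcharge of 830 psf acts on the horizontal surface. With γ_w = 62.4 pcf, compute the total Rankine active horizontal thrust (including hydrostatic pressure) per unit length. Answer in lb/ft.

36900 lb/ft

K_a = tan²(45° − φ/2) = 0.3175.
γ' = 133.6 − 62.4 = 71.20 pcf. h₂ = H − d_w = 21.3 ft.
σ'_h: at surface K_a·q = 263.5; at WT K_a(q+γd_w) = 631.2; at base K_a(q+γd_w+γ'h₂) = 1113 psf.
P₁ = ½(263.5+631.2)×9.4 = 4205; P₂ = ½(631.2+1113)×21.3 = 18570; P_w = ½γ_w h₂² = 14160.
Total = 4205+18570+14160 = 36930 lb/ft.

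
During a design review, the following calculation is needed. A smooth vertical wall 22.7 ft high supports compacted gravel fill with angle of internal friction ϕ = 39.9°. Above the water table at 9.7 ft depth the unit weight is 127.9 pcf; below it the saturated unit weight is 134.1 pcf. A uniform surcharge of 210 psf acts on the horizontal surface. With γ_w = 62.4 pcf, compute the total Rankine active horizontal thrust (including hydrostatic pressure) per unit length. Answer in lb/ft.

12500 lb/ft

K_a = tan²(45° − φ/2) = 0.2184.
γ' = 134.1 − 62.4 = 71.70 pcf. h₂ = H − d_w = 13.0 ft.
σ'_h: at surface K_a·q = 45.87; at WT K_a(q+γd_w) = 316.9; at base K_a(q+γd_w+γ'h₂) = 520.5 psf.
P₁ = ½(45.87+316.9)×9.7 = 1759; P₂ = ½(316.9+520.5)×13.0 = 5443; P_w = ½γ_w h₂² = 5273.
Total = 1759+5443+5273 = 12470 lb/ft.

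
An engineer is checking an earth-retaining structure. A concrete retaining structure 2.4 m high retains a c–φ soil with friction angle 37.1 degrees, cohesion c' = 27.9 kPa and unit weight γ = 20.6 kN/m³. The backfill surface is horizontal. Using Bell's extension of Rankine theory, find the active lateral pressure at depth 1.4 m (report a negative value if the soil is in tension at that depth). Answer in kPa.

K_a = (1 − sin φ)/(1 + sin φ) = 0.2475.
σ_a = K_a γ z − 2c√K_a = 0.2475×20.6×1.4 − 2×27.9×0.4975 = -20.62 kPa.

-20.6 kPa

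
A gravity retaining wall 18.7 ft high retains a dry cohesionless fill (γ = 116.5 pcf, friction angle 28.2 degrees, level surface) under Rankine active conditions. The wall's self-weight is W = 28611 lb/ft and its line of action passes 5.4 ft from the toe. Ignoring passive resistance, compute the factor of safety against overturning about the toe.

3.40

K_a = tan²(45° − 28.2°/2) = 0.3582.
P_a = ½K_aγH² = 0.5×0.3582×116.5×18.7² = 7296 lb/ft, acting at H/3 = 6.233 ft above the base.
Overturning moment M_o = P_a × H/3 = 7296 × 6.233 = 45480.
Resisting moment M_r = W × 5.4 = 28611 × 5.4 = 154500.
FS_overturning = M_r/M_o = 154500/45480 = 3.397.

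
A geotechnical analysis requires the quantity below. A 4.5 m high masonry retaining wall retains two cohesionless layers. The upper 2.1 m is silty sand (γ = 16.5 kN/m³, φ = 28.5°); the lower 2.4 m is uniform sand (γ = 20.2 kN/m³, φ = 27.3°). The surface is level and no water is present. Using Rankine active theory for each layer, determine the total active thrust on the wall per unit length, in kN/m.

65.3 kN/m

K_a1 = tan²(45°−28.5°/2) = 0.3540; K_a2 = tan²(45°−27.3°/2) = 0.3711.
Layer 1: σ at base = K_a1 γ₁ h₁ = 12.26 kPa; P₁ = ½×12.26×2.1 = 12.88.
Layer 2: σ_v at top = γ₁h₁ = 34.65; σ_h top = K_a2×34.65 = 12.86; σ_h base = K_a2×(34.65+20.2×2.4) = 30.85.
P₂ = ½(12.86+30.85)×2.4 = 52.45. Total P_a = 12.88+52.45 = 65.33 kN/m.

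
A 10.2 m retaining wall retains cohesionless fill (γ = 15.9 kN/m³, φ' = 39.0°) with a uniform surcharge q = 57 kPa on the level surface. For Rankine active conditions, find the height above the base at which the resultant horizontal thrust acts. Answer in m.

4.10 m

K_a = 0.2275.
Triangular part P₁ = ½K_aγH² = 188.2 at H/3 = 3.400 m; rectangular part P₂ = K_a q H = 132.3 at H/2 = 5.100 m.
ȳ = (P₁·3.400 + P₂·5.100)/(P₁+P₂) = 4.102 m.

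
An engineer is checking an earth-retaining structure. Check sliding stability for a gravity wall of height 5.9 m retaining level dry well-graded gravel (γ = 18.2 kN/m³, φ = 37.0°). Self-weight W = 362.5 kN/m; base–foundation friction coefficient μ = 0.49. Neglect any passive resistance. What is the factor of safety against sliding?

K_a = tan²(45° − 37.0°/2) = 0.2486.
P_a = ½K_aγH² = 0.5×0.2486×18.2×5.9² = 78.74 kN/m, acting at H/3 = 1.967 m above the base.
FS_sliding = μW / P_a = 0.49×362.5 / 78.74 = 2.256.

2.26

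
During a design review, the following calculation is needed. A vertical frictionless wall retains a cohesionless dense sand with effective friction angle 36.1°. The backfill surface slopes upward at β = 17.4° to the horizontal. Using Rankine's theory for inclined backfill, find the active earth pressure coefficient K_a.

K_a = cos β · (cos β − √(cos²β − cos²φ)) / (cos β + √(cos²β − cos²φ)).
cos β = 0.9542, cos φ = 0.8080, √(cos²β − cos²φ) = 0.5077.
K_a = 0.9542 × (0.9542 − 0.5077)/(0.9542 + 0.5077) = 0.2915.

0.291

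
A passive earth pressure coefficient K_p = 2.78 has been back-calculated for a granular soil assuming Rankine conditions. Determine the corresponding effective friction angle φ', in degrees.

28.1°

K_p = (1+sin φ)/(1−sin φ) ⇒ sin φ = (K_p − 1)/(K_p + 1) = 0.4709.
φ = arcsin(0.4709) = 28.09°.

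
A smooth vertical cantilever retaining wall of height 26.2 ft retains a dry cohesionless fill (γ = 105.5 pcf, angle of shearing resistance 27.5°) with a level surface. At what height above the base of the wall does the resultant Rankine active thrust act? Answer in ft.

K_a = 0.3682.
The pressure distribution is triangular, so the resultant acts at H/3 above the base = 26.2/3 = 8.733 ft.

8.73 ft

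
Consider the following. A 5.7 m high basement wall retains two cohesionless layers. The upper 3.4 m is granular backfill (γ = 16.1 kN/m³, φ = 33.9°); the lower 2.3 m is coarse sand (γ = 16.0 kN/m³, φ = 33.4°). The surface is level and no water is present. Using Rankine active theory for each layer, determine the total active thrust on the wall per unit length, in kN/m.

K_a1 = tan²(45°−33.9°/2) = 0.2839; K_a2 = tan²(45°−33.4°/2) = 0.2899.
Layer 1: σ at base = K_a1 γ₁ h₁ = 15.54 kPa; P₁ = ½×15.54×3.4 = 26.42.
Layer 2: σ_v at top = γ₁h₁ = 54.74; σ_h top = K_a2×54.74 = 15.87; σ_h base = K_a2×(54.74+16.0×2.3) = 26.54.
P₂ = ½(15.87+26.54)×2.3 = 48.77. Total P_a = 26.42+48.77 = 75.19 kN/m.

75.2 kN/m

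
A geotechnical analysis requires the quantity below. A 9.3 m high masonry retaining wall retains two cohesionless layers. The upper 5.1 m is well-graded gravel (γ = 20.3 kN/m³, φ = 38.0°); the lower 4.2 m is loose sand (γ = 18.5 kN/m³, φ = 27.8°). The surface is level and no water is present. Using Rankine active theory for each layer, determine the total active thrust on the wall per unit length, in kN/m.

K_a1 = tan²(45°−38.0°/2) = 0.2379; K_a2 = tan²(45°−27.8°/2) = 0.3639.
Layer 1: σ at base = K_a1 γ₁ h₁ = 24.63 kPa; P₁ = ½×24.63×5.1 = 62.80.
Layer 2: σ_v at top = γ₁h₁ = 103.5; σ_h top = K_a2×103.5 = 37.67; σ_h base = K_a2×(103.5+18.5×4.2) = 65.95.
P₂ = ½(37.67+65.95)×4.2 = 217.6. Total P_a = 62.80+217.6 = 280.4 kN/m.

280 kN/m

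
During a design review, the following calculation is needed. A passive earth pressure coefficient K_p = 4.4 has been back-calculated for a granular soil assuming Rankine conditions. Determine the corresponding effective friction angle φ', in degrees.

39.0°

K_p = (1+sin φ)/(1−sin φ) ⇒ sin φ = (K_p − 1)/(K_p + 1) = 0.6296.
φ = arcsin(0.6296) = 39.02°.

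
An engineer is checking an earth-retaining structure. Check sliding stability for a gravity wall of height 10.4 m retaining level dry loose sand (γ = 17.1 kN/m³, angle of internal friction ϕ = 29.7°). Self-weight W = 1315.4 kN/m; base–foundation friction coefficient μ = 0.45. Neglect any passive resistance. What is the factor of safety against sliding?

1.90

K_a = tan²(45° − 29.7°/2) = 0.3374.
P_a = ½K_aγH² = 0.5×0.3374×17.1×10.4² = 312.0 kN/m, acting at H/3 = 3.467 m above the base.
FS_sliding = μW / P_a = 0.45×1315.4 / 312.0 = 1.897.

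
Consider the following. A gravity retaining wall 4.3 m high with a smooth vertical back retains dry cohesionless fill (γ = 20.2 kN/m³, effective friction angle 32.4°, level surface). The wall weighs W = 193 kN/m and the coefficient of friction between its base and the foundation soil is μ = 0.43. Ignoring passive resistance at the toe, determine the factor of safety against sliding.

1.47

K_a = tan²(45° − 32.4°/2) = 0.3022.
P_a = ½K_aγH² = 0.5×0.3022×20.2×4.3² = 56.44 kN/m, acting at H/3 = 1.433 m above the base.
FS_sliding = μW / P_a = 0.43×193 / 56.44 = 1.470.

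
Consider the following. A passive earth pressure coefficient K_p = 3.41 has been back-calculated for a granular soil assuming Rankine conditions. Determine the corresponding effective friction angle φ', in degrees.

K_p = (1+sin φ)/(1−sin φ) ⇒ sin φ = (K_p − 1)/(K_p + 1) = 0.5465.
φ = arcsin(0.5465) = 33.13°.

33.1°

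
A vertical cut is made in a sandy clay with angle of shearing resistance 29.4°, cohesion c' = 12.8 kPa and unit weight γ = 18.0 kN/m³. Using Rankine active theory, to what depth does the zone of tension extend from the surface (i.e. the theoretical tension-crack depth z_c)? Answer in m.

2.43 m

K_a = tan²(45° − 29.4°/2) = 0.3415; √K_a = 0.5844.
The active pressure is zero where K_a γ z = 2c√K_a, so z_c = 2c/(γ√K_a) = 2×12.8/(18.0×0.5844) = 2.434 m.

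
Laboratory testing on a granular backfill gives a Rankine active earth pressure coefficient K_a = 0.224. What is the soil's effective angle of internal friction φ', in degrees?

K_a = tan²(45° − φ/2) ⇒ 45° − φ/2 = arctan(√0.224) = 25.33°.
φ = 2(45° − 25.33°) = 39.34°.

39.3°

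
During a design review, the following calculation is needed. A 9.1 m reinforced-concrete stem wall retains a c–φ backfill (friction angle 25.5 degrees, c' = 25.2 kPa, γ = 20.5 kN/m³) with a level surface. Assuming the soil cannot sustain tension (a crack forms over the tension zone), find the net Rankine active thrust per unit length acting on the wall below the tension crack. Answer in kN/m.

K_a = 0.3981; √K_a = 0.6310.
Tension-crack depth z_c = 2c/(γ√K_a) = 2×25.2/(20.5×0.6310) = 3.897 m.
σ_a at base = K_a γ H − 2c√K_a = 0.3981×20.5×9.1 − 2×25.2×0.6310 = 42.47 kPa.
P_a = ½ × 42.47 × (H − z_c) = 0.5×42.47×5.203 = 110.5 kN/m.

110 kN/m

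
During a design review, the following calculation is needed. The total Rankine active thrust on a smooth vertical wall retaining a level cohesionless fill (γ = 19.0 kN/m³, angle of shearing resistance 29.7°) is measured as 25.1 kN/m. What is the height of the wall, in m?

2.80 m

K_a = 0.3374. P_a = ½ K_a γ H² ⇒ H = √(2P_a/(K_a γ)).
H = √(2×25.1/(0.3374×19.0)) = 2.798 m.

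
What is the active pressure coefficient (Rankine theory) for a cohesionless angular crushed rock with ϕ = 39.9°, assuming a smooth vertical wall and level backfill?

K_a = (1 − sin φ)/(1 + sin φ) = (1 − sin 39.9°)/(1 + sin 39.9°) = 0.2184.

0.218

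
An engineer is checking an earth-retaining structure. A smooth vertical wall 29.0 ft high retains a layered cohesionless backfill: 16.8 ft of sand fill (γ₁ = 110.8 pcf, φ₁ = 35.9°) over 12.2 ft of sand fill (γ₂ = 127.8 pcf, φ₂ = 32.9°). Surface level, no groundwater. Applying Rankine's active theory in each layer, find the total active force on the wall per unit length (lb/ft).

K_a1 = tan²(45°−35.9°/2) = 0.2607; K_a2 = tan²(45°−32.9°/2) = 0.2960.
Layer 1: σ at base = K_a1 γ₁ h₁ = 485.3 psf; P₁ = ½×485.3×16.8 = 4077.
Layer 2: σ_v at top = γ₁h₁ = 1861; σ_h top = K_a2×1861 = 551.0; σ_h base = K_a2×(1861+127.8×12.2) = 1013.
P₂ = ½(551.0+1013)×12.2 = 9538. Total P_a = 4077+9538 = 13620 lb/ft.

13600 lb/ft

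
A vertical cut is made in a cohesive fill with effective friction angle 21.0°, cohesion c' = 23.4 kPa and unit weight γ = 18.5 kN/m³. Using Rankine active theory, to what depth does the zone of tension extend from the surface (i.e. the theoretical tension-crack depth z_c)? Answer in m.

3.68 m

K_a = tan²(45° − 21.0°/2) = 0.4724; √K_a = 0.6873.
The active pressure is zero where K_a γ z = 2c√K_a, so z_c = 2c/(γ√K_a) = 2×23.4/(18.5×0.6873) = 3.681 m.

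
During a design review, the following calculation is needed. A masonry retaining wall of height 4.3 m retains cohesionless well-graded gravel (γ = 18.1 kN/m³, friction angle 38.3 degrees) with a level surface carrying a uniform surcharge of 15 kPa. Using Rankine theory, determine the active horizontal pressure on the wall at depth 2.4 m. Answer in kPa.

K_a = (1 − sin φ)/(1 + sin φ) = 0.2347.
σ_v = γz + q = 18.1 × 2.4 + 15 = 58.44 kPa.
σ_h = K_a σ_v = 0.2347 × 58.44 = 13.72 kPa.

13.7 kPa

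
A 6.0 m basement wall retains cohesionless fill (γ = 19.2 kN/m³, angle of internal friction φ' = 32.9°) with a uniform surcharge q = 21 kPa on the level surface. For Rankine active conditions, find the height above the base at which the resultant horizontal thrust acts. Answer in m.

2.27 m

K_a = 0.2960.
Triangular part P₁ = ½K_aγH² = 102.3 at H/3 = 2.000 m; rectangular part P₂ = K_a q H = 37.30 at H/2 = 3.000 m.
ȳ = (P₁·2.000 + P₂·3.000)/(P₁+P₂) = 2.267 m.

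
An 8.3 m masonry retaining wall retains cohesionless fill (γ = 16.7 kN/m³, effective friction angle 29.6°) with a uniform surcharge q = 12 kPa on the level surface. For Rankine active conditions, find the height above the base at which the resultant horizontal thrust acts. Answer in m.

2.97 m

K_a = 0.3387.
Triangular part P₁ = ½K_aγH² = 194.9 at H/3 = 2.767 m; rectangular part P₂ = K_a q H = 33.74 at H/2 = 4.150 m.
ȳ = (P₁·2.767 + P₂·4.150)/(P₁+P₂) = 2.971 m.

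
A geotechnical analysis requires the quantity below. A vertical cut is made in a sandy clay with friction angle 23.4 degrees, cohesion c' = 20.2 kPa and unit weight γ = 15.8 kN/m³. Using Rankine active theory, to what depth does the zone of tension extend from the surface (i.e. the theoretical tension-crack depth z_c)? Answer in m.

K_a = tan²(45° − 23.4°/2) = 0.4315; √K_a = 0.6569.
The active pressure is zero where K_a γ z = 2c√K_a, so z_c = 2c/(γ√K_a) = 2×20.2/(15.8×0.6569) = 3.893 m.

3.89 m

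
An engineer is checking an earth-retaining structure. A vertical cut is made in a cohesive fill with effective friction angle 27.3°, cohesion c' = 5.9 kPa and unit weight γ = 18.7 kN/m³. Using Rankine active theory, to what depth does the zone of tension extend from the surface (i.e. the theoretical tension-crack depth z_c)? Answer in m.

K_a = tan²(45° − 27.3°/2) = 0.3711; √K_a = 0.6092.
The active pressure is zero where K_a γ z = 2c√K_a, so z_c = 2c/(γ√K_a) = 2×5.9/(18.7×0.6092) = 1.036 m.

1.04 m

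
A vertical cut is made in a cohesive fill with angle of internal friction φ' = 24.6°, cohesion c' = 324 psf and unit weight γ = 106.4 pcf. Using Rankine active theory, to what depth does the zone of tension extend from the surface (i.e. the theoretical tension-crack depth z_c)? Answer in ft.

K_a = tan²(45° − 24.6°/2) = 0.4121; √K_a = 0.6420.
The active pressure is zero where K_a γ z = 2c√K_a, so z_c = 2c/(γ√K_a) = 2×324/(106.4×0.6420) = 9.487 ft.

9.49 ft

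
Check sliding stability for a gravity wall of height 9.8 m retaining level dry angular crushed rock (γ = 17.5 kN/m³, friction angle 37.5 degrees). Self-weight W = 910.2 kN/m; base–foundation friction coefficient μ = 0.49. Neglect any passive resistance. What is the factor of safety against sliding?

K_a = tan²(45° − 37.5°/2) = 0.2432.
P_a = ½K_aγH² = 0.5×0.2432×17.5×9.8² = 204.4 kN/m, acting at H/3 = 3.267 m above the base.
FS_sliding = μW / P_a = 0.49×910.2 / 204.4 = 2.182.

2.18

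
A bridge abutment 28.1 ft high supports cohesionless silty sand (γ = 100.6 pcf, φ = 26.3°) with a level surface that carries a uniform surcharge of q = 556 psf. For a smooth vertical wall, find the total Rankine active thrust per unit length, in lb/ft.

K_a = tan²(45° − φ/2) = 0.3859.
Soil triangle: ½ K_a γ H² = 0.5×0.3859×100.6×28.1² = 15330 lb/ft.
Surcharge rectangle: K_a q H = 0.3859×556×28.1 = 6030 lb/ft.
Total = 15330 + 6030 = 21360 lb/ft.

21400 lb/ft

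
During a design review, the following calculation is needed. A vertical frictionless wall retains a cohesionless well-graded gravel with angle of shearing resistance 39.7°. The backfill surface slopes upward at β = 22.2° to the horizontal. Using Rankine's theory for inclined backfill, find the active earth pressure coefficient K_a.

K_a = cos β · (cos β − √(cos²β − cos²φ)) / (cos β + √(cos²β − cos²φ)).
cos β = 0.9259, cos φ = 0.7694, √(cos²β − cos²φ) = 0.5150.
K_a = 0.9259 × (0.9259 − 0.5150)/(0.9259 + 0.5150) = 0.2640.

0.264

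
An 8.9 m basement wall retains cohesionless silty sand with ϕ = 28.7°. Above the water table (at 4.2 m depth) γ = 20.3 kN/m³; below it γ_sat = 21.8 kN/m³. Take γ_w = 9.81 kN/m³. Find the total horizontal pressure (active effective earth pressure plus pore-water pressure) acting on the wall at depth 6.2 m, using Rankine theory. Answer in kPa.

58.0 kPa

K_a = (1 − sin φ)/(1 + sin φ) = 0.3511.
γ' = 21.8 − 9.81 = 11.99 kN/m³.
Effective vertical stress at 6.2 m: σ'_v = 20.3×4.2 + 11.99×2.00 = 109.2 kPa.
σ'_h = K_a σ'_v = 0.3511 × 109.2 = 38.36 kPa; u = γ_w × 2.00 = 19.62 kPa.
Total σ_h = 38.36 + 19.62 = 57.98 kPa.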